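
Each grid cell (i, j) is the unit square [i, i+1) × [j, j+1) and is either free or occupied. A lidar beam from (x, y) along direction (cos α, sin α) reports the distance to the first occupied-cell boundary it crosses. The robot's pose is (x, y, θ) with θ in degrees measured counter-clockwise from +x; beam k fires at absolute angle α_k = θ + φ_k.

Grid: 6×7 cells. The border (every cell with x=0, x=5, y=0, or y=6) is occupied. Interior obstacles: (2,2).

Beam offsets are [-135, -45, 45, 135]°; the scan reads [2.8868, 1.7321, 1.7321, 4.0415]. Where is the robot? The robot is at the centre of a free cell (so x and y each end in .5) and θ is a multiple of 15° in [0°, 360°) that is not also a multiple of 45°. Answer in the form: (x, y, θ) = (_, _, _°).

Enumerate (i+0.5, j+0.5, θ) over the 19 free cells and 16 admissible headings. For each, cast all 4 beams and compare to the given ranges.
  (3.5, 2.5, 345°): beam 1 = 0.5774 ≠ 2.8868 ✗
  (3.5, 3.5, 75°): beam 3 = 2.8868 ≠ 1.7321 ✗
  (3.5, 1.5, 210°): beam 1 = 4.6587 ≠ 2.8868 ✗
  …
  (2.5, 4.5, 165°): r_1=2.8868, r_2=1.7321, r_3=1.7321, r_4=4.0415 — all match ✓
No second candidate reproduces the full scan.

(x, y, θ) = (2.5, 4.5, 165°)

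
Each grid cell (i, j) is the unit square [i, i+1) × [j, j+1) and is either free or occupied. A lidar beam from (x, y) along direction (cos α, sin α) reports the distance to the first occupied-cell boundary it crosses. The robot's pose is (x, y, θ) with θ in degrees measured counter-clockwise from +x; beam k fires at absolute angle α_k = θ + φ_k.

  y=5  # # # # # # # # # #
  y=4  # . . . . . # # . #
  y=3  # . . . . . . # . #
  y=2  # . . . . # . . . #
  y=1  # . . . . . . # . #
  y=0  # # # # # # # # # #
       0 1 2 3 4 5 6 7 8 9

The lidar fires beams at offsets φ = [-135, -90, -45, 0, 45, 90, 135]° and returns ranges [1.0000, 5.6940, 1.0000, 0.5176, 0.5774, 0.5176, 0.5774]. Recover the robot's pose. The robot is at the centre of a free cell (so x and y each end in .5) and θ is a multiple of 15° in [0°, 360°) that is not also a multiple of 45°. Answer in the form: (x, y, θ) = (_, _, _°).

Candidates: 27 free-cell centres × 16 headings = 432 poses. Raycast each; keep the one whose scan matches to 4 dp.
  (3.5, 2.5, 15°): beam 1 = 1.7321 ≠ 1.0000 ✗
  (3.5, 4.5, 210°): beam 1 = 0.5176 ≠ 1.0000 ✗
  (2.5, 3.5, 15°): beam 1 = 2.8868 ≠ 1.0000 ✗
  (7.5, 2.5, 150°): beam 1 = 1.5529 ≠ 1.0000 ✗
  …
  (6.5, 1.5, 255°): r_1=1.0000, r_2=5.6940, r_3=1.0000, r_4=0.5176, r_5=0.5774, r_6=0.5176, r_7=0.5774 — all match ✓
Only this pose fits every beam.

(x, y, θ) = (6.5, 1.5, 255°)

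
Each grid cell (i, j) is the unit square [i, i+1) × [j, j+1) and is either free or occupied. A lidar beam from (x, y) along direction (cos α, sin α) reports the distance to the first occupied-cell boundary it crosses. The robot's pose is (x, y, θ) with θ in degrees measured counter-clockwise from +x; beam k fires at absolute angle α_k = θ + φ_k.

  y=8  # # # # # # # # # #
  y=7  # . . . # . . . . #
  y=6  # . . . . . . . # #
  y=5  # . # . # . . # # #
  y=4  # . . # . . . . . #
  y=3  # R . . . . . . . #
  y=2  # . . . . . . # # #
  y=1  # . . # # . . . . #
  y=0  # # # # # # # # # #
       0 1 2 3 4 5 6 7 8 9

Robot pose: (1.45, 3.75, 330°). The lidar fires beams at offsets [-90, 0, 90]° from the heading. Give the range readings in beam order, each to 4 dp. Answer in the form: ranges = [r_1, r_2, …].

ranges = [0.9000, 3.5000, 1.4434]

beam 1: φ=-90°, α=240°
  cosα=-0.5000 sinα=-0.8660 | (1,3) | tMaxX 0.9000 tMaxY 0.8660 | tΔX 2.0000 tΔY 1.1547
    t=0.8660 [y] (1,2)
    t=0.9000 [x] (0,2) — stop
  → r_1 = 0.9000
beam 2: φ=0°, α=330°
  cosα=0.8660 sinα=-0.5000 | (1,3) | tMaxX 0.6351 tMaxY 1.5000 | tΔX 1.1547 tΔY 2.0000
    t=0.6351 [x] (2,3)
    t=1.5000 [y] (2,2)
    t=1.7898 [x] (3,2)
    t=2.9445 [x] (4,2)
    t=3.5000 [y] (4,1) — stop
  → r_2 = 3.5000
beam 3: φ=90°, α=60°
  cosα=0.5000 sinα=0.8660 | (1,3) | tMaxX 1.1000 tMaxY 0.2887 | tΔX 2.0000 tΔY 1.1547
    t=0.2887 [y] (1,4)
    t=1.1000 [x] (2,4)
    t=1.4434 [y] (2,5) — stop
  → r_3 = 1.4434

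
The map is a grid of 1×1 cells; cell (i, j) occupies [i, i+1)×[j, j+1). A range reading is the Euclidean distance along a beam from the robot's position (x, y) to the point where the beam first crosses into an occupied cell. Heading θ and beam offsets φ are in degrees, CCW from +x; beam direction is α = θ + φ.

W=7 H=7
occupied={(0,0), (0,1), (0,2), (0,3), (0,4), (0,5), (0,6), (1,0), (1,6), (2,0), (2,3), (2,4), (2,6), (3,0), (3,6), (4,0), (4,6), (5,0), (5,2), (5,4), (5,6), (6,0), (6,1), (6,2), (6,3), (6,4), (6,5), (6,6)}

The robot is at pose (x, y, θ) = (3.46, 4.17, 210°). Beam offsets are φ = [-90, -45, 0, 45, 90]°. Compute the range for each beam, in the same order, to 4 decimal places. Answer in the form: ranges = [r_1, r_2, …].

beam 1: φ=-90°, α=120°
  dir = (cos 120°, sin 120°) = (-0.5000, 0.8660); from cell (3,4)
  next x-line at t=0.9200, next y-line at t=0.9584; Δt_x=2.0000, Δt_y=1.1547
    x: enter (2,4) at t=0.9200 ← occupied
  → r_1 = 0.9200
beam 2: φ=-45°, α=165°
  dir = (cos 165°, sin 165°) = (-0.9659, 0.2588); from cell (3,4)
  next x-line at t=0.4762, next y-line at t=3.2069; Δt_x=1.0353, Δt_y=3.8637
    x: enter (2,4) at t=0.4762 ← occupied
  → r_2 = 0.4762
beam 3: φ=0°, α=210°
  dir = (cos 210°, sin 210°) = (-0.8660, -0.5000); from cell (3,4)
  next x-line at t=0.5312, next y-line at t=0.3400; Δt_x=1.1547, Δt_y=2.0000
    y: enter (3,3) at t=0.3400
    x: enter (2,3) at t=0.5312 ← occupied
  → r_3 = 0.5312
beam 4: φ=45°, α=255°
  dir = (cos 255°, sin 255°) = (-0.2588, -0.9659); from cell (3,4)
  next x-line at t=1.7773, next y-line at t=0.1760; Δt_x=3.8637, Δt_y=1.0353
    y: enter (3,3) at t=0.1760
    y: enter (3,2) at t=1.2113
    x: enter (2,2) at t=1.7773
    y: enter (2,1) at t=2.2465
    y: enter (2,0) at t=3.2818 ← occupied
  → r_4 = 3.2818
beam 5: φ=90°, α=300°
  dir = (cos 300°, sin 300°) = (0.5000, -0.8660); from cell (3,4)
  next x-line at t=1.0800, next y-line at t=0.1963; Δt_x=2.0000, Δt_y=1.1547
    y: enter (3,3) at t=0.1963
    x: enter (4,3) at t=1.0800
    y: enter (4,2) at t=1.3510
    y: enter (4,1) at t=2.5057
    x: enter (5,1) at t=3.0800
    y: enter (5,0) at t=3.6604 ← occupied
  → r_5 = 3.6604

ranges = [0.9200, 0.4762, 0.5312, 3.2818, 3.6604]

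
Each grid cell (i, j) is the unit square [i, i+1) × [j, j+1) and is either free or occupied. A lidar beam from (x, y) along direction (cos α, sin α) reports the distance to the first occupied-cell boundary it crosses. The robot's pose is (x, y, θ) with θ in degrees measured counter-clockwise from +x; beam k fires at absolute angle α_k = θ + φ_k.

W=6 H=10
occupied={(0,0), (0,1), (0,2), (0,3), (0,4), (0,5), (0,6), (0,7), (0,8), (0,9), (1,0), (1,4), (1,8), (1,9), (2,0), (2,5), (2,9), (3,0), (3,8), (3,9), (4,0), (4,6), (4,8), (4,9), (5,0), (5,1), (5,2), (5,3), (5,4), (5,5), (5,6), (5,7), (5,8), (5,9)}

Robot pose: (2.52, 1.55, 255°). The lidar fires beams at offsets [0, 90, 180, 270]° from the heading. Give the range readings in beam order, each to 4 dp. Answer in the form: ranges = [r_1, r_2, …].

ranges = [0.5694, 2.1250, 6.6775, 1.5736]

beam 1: φ=0°, α=255°
  direction (-0.2588, -0.9659); cell (2,1); t to first gridline: x 2.0091, y 0.5694 (then +3.8637 / +1.0353)
    (2,0) via y @ 0.5694  # hit
  → r_1 = 0.5694
beam 2: φ=90°, α=345°
  direction (0.9659, -0.2588); cell (2,1); t to first gridline: x 0.4969, y 2.1250 (then +1.0353 / +3.8637)
    (3,1) via x @ 0.4969
    (4,1) via x @ 1.5322
    (4,0) via y @ 2.1250  # hit
  → r_2 = 2.1250
beam 3: φ=180°, α=75°
  direction (0.2588, 0.9659); cell (2,1); t to first gridline: x 1.8546, y 0.4659 (then +3.8637 / +1.0353)
    (2,2) via y @ 0.4659
    (2,3) via y @ 1.5012
    (3,3) via x @ 1.8546
    (3,4) via y @ 2.5364
    (3,5) via y @ 3.5717
    (3,6) via y @ 4.6070
    (3,7) via y @ 5.6423
    (4,7) via x @ 5.7183
    (4,8) via y @ 6.6775  # hit
  → r_3 = 6.6775
beam 4: φ=270°, α=165°
  direction (-0.9659, 0.2588); cell (2,1); t to first gridline: x 0.5383, y 1.7387 (then +1.0353 / +3.8637)
    (1,1) via x @ 0.5383
    (0,1) via x @ 1.5736  # hit
  → r_4 = 1.5736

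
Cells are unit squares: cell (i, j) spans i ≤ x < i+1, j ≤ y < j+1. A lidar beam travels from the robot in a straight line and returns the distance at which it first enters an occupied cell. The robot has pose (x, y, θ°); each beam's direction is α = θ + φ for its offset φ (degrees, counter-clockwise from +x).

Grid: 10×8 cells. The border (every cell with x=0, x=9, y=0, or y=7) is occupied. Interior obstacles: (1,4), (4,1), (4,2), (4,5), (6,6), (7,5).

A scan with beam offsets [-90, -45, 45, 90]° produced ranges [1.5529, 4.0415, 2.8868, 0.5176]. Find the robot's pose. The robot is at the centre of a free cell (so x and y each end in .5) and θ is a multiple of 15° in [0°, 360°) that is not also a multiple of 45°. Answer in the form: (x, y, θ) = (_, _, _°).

Enumerate (i+0.5, j+0.5, θ) over the 42 free cells and 16 admissible headings. For each, cast all 4 beams and compare to the given ranges.
  (5.5, 6.5, 75°): beam 1 = 0.5176 ≠ 1.5529 ✗
  (7.5, 3.5, 195°): beam 2 = 3.0000 ≠ 4.0415 ✗
  (3.5, 1.5, 15°): beam 1 = 0.5176 ≠ 1.5529 ✗
  (1.5, 3.5, 330°): beam 1 = 1.0000 ≠ 1.5529 ✗
  …
  (4.5, 4.5, 345°): r_1=1.5529, r_2=4.0415, r_3=2.8868, r_4=0.5176 — all match ✓
Unique over the lattice → pose = (4.5, 4.5, 345°).

(x, y, θ) = (4.5, 4.5, 345°)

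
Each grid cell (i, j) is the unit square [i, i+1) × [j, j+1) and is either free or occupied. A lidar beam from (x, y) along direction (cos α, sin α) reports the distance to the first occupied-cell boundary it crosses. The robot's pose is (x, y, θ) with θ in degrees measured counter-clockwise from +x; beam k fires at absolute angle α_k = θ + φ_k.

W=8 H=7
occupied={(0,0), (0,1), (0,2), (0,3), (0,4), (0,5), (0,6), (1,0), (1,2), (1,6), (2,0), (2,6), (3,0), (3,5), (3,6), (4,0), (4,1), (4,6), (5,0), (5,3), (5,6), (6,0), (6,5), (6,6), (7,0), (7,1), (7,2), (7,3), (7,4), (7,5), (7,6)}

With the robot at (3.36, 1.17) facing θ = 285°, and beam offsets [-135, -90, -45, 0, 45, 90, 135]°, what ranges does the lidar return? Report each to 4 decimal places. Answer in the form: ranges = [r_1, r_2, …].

ranges = [1.6600, 0.6568, 0.1963, 0.1760, 0.3400, 0.6626, 5.2800]

beam 1: φ=-135°, α=150°
  direction (-0.8660, 0.5000); cell (3,1); t to first gridline: x 0.4157, y 1.6600 (then +1.1547 / +2.0000)
    (2,1) via x @ 0.4157
    (1,1) via x @ 1.5704
    (1,2) via y @ 1.6600  # hit
  → r_1 = 1.6600
beam 2: φ=-90°, α=195°
  direction (-0.9659, -0.2588); cell (3,1); t to first gridline: x 0.3727, y 0.6568 (then +1.0353 / +3.8637)
    (2,1) via x @ 0.3727
    (2,0) via y @ 0.6568  # hit
  → r_2 = 0.6568
beam 3: φ=-45°, α=240°
  direction (-0.5000, -0.8660); cell (3,1); t to first gridline: x 0.7200, y 0.1963 (then +2.0000 / +1.1547)
    (3,0) via y @ 0.1963  # hit
  → r_3 = 0.1963
beam 4: φ=0°, α=285°
  direction (0.2588, -0.9659); cell (3,1); t to first gridline: x 2.4728, y 0.1760 (then +3.8637 / +1.0353)
    (3,0) via y @ 0.1760  # hit
  → r_4 = 0.1760
beam 5: φ=45°, α=330°
  direction (0.8660, -0.5000); cell (3,1); t to first gridline: x 0.7390, y 0.3400 (then +1.1547 / +2.0000)
    (3,0) via y @ 0.3400  # hit
  → r_5 = 0.3400
beam 6: φ=90°, α=15°
  direction (0.9659, 0.2588); cell (3,1); t to first gridline: x 0.6626, y 3.2069 (then +1.0353 / +3.8637)
    (4,1) via x @ 0.6626  # hit
  → r_6 = 0.6626
beam 7: φ=135°, α=60°
  direction (0.5000, 0.8660); cell (3,1); t to first gridline: x 1.2800, y 0.9584 (then +2.0000 / +1.1547)
    (3,2) via y @ 0.9584
    (4,2) via x @ 1.2800
    (4,3) via y @ 2.1131
    (4,4) via y @ 3.2678
    (5,4) via x @ 3.2800
    (5,5) via y @ 4.4225
    (6,5) via x @ 5.2800  # hit
  → r_7 = 5.2800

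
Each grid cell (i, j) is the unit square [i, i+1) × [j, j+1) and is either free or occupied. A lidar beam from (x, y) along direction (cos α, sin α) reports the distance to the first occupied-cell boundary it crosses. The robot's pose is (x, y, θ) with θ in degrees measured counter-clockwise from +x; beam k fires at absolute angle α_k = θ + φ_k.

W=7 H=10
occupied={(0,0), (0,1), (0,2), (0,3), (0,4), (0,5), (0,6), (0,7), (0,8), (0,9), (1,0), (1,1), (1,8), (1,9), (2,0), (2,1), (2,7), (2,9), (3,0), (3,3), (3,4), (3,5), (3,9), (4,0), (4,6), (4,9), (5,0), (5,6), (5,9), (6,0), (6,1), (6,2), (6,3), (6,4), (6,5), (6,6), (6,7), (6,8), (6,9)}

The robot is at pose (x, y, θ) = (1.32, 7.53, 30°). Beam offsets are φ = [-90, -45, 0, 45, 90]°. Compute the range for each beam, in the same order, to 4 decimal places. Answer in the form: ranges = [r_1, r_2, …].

ranges = [3.3600, 0.7040, 0.7852, 0.4866, 0.5427]

beam 1: φ=-90°, α=300°
  direction (0.5000, -0.8660); cell (1,7); t to first gridline: x 1.3600, y 0.6120 (then +2.0000 / +1.1547)
    (1,6) via y @ 0.6120
    (2,6) via x @ 1.3600
    (2,5) via y @ 1.7667
    (2,4) via y @ 2.9214
    (3,4) via x @ 3.3600  # hit
  → r_1 = 3.3600
beam 2: φ=-45°, α=345°
  direction (0.9659, -0.2588); cell (1,7); t to first gridline: x 0.7040, y 2.0478 (then +1.0353 / +3.8637)
    (2,7) via x @ 0.7040  # hit
  → r_2 = 0.7040
beam 3: φ=0°, α=30°
  direction (0.8660, 0.5000); cell (1,7); t to first gridline: x 0.7852, y 0.9400 (then +1.1547 / +2.0000)
    (2,7) via x @ 0.7852  # hit
  → r_3 = 0.7852
beam 4: φ=45°, α=75°
  direction (0.2588, 0.9659); cell (1,7); t to first gridline: x 2.6273, y 0.4866 (then +3.8637 / +1.0353)
    (1,8) via y @ 0.4866  # hit
  → r_4 = 0.4866
beam 5: φ=90°, α=120°
  direction (-0.5000, 0.8660); cell (1,7); t to first gridline: x 0.6400, y 0.5427 (then +2.0000 / +1.1547)
    (1,8) via y @ 0.5427  # hit
  → r_5 = 0.5427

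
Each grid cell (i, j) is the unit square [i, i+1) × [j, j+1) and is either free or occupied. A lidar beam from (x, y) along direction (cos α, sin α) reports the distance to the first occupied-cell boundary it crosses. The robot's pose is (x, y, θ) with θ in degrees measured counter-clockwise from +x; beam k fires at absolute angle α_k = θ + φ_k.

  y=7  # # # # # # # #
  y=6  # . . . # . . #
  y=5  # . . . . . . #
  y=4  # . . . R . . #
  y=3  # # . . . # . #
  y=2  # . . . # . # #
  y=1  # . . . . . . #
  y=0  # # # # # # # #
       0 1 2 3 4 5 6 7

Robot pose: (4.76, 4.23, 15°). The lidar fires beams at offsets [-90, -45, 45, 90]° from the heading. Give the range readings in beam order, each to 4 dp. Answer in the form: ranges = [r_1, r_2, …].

ranges = [0.9273, 0.4600, 3.1985, 1.8324]

beam 1: φ=-90°, α=285°
  direction (0.2588, -0.9659); cell (4,4); t to first gridline: x 0.9273, y 0.2381 (then +3.8637 / +1.0353)
    (4,3) via y @ 0.2381
    (5,3) via x @ 0.9273  # hit
  → r_1 = 0.9273
beam 2: φ=-45°, α=330°
  direction (0.8660, -0.5000); cell (4,4); t to first gridline: x 0.2771, y 0.4600 (then +1.1547 / +2.0000)
    (5,4) via x @ 0.2771
    (5,3) via y @ 0.4600  # hit
  → r_2 = 0.4600
beam 3: φ=45°, α=60°
  direction (0.5000, 0.8660); cell (4,4); t to first gridline: x 0.4800, y 0.8891 (then +2.0000 / +1.1547)
    (5,4) via x @ 0.4800
    (5,5) via y @ 0.8891
    (5,6) via y @ 2.0438
    (6,6) via x @ 2.4800
    (6,7) via y @ 3.1985  # hit
  → r_3 = 3.1985
beam 4: φ=90°, α=105°
  direction (-0.2588, 0.9659); cell (4,4); t to first gridline: x 2.9364, y 0.7972 (then +3.8637 / +1.0353)
    (4,5) via y @ 0.7972
    (4,6) via y @ 1.8324  # hit
  → r_4 = 1.8324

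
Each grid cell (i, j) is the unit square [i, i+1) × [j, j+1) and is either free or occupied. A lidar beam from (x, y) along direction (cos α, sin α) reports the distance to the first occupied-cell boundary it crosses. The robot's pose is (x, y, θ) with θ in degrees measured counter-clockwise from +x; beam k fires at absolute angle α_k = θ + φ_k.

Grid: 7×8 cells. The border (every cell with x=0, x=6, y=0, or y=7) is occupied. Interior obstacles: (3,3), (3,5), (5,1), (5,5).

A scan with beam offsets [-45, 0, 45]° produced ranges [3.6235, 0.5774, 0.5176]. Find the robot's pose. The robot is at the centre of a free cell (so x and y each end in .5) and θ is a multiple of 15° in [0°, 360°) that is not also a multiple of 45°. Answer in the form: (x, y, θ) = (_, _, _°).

(x, y, θ) = (4.5, 5.5, 330°)

The pose lattice has 26·16 = 416 candidates. Test each by forward raycasting.
  (1.5, 4.5, 285°): beam 1 = 1.0000 ≠ 3.6235 ✗
  (1.5, 6.5, 60°): beam 1 = 1.9319 ≠ 3.6235 ✗
  (5.5, 4.5, 285°): beam 1 = 4.0415 ≠ 3.6235 ✗
  (3.5, 2.5, 105°): beam 1 = 0.5774 ≠ 3.6235 ✗
  (2.5, 2.5, 330°): beam 1 = 1.5529 ≠ 3.6235 ✗
  …
  (4.5, 5.5, 330°): r_1=3.6235, r_2=0.5774, r_3=0.5176 — all match ✓
Only this pose fits every beam.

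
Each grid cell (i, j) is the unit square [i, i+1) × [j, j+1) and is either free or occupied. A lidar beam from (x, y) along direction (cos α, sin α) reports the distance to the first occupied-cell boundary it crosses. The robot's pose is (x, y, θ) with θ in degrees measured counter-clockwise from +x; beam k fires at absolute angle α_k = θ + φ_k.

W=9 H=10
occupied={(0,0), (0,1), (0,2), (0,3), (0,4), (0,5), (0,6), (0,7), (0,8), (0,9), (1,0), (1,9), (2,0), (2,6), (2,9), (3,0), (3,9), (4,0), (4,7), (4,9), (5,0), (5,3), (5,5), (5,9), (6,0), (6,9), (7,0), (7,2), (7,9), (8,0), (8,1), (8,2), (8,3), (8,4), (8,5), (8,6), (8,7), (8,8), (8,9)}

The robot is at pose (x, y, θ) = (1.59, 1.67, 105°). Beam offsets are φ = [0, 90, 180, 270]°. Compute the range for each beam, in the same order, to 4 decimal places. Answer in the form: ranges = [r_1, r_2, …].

ranges = [2.2796, 0.6108, 0.6936, 6.6361]

beam 1: φ=0°, α=105°
  cosα=-0.2588 sinα=0.9659 | (1,1) | tMaxX 2.2796 tMaxY 0.3416 | tΔX 3.8637 tΔY 1.0353
    t=0.3416 [y] (1,2)
    t=1.3769 [y] (1,3)
    t=2.2796 [x] (0,3) — stop
  → r_1 = 2.2796
beam 2: φ=90°, α=195°
  cosα=-0.9659 sinα=-0.2588 | (1,1) | tMaxX 0.6108 tMaxY 2.5887 | tΔX 1.0353 tΔY 3.8637
    t=0.6108 [x] (0,1) — stop
  → r_2 = 0.6108
beam 3: φ=180°, α=285°
  cosα=0.2588 sinα=-0.9659 | (1,1) | tMaxX 1.5841 tMaxY 0.6936 | tΔX 3.8637 tΔY 1.0353
    t=0.6936 [y] (1,0) — stop
  → r_3 = 0.6936
beam 4: φ=270°, α=15°
  cosα=0.9659 sinα=0.2588 | (1,1) | tMaxX 0.4245 tMaxY 1.2750 | tΔX 1.0353 tΔY 3.8637
    t=0.4245 [x] (2,1)
    t=1.2750 [y] (2,2)
    t=1.4597 [x] (3,2)
    t=2.4950 [x] (4,2)
    t=3.5303 [x] (5,2)
    t=4.5656 [x] (6,2)
    t=5.1387 [y] (6,3)
    t=5.6008 [x] (7,3)
    t=6.6361 [x] (8,3) — stop
  → r_4 = 6.6361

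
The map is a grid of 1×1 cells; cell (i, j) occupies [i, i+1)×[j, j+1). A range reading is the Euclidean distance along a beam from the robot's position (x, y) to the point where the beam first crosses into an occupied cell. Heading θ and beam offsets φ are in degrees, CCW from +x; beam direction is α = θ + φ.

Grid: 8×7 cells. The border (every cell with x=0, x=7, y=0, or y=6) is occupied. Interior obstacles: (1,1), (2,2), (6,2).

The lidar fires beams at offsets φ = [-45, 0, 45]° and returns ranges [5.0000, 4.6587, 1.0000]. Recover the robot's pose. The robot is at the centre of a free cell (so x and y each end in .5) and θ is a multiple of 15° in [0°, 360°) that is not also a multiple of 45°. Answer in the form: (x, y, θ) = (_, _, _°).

Enumerate (i+0.5, j+0.5, θ) over the 27 free cells and 16 admissible headings. For each, cast all 3 beams and compare to the given ranges.
  (2.5, 1.5, 210°): beam 1 = 0.5176 ≠ 5.0000 ✗
  (3.5, 3.5, 60°): beam 1 = 3.6235 ≠ 5.0000 ✗
  (2.5, 5.5, 255°): beam 1 = 1.7321 ≠ 5.0000 ✗
  (1.5, 5.5, 150°): beam 1 = 0.5176 ≠ 5.0000 ✗
  …
  (6.5, 5.5, 255°): r_1=5.0000, r_2=4.6587, r_3=1.0000 — all match ✓
No second candidate reproduces the full scan.

(x, y, θ) = (6.5, 5.5, 255°)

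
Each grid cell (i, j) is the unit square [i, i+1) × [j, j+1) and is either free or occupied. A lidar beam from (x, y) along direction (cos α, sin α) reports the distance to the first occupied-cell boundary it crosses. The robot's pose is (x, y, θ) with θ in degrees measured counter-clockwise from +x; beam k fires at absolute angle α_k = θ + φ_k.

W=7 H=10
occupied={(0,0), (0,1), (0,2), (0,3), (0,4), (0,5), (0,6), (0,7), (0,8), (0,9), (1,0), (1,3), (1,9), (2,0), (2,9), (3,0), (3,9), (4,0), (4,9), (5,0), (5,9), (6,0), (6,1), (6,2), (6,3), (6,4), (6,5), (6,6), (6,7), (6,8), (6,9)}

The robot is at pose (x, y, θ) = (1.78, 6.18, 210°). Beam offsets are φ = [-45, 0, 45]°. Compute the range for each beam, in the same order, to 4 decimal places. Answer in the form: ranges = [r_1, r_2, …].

ranges = [0.8075, 0.9007, 2.2569]

beam 1: φ=-45°, α=165°
  d=(-0.9659,0.2588)  start (1,6)  tX=0.8075 tY=3.1682  stride 1/|dx|=1.0353 1/|dy|=3.8637
    cross x-line → (0,6), t=0.8075 (wall)
  → r_1 = 0.8075
beam 2: φ=0°, α=210°
  d=(-0.8660,-0.5000)  start (1,6)  tX=0.9007 tY=0.3600  stride 1/|dx|=1.1547 1/|dy|=2.0000
    cross y-line → (1,5), t=0.3600
    cross x-line → (0,5), t=0.9007 (wall)
  → r_2 = 0.9007
beam 3: φ=45°, α=255°
  d=(-0.2588,-0.9659)  start (1,6)  tX=3.0137 tY=0.1863  stride 1/|dx|=3.8637 1/|dy|=1.0353
    cross y-line → (1,5), t=0.1863
    cross y-line → (1,4), t=1.2216
    cross y-line → (1,3), t=2.2569 (wall)
  → r_3 = 2.2569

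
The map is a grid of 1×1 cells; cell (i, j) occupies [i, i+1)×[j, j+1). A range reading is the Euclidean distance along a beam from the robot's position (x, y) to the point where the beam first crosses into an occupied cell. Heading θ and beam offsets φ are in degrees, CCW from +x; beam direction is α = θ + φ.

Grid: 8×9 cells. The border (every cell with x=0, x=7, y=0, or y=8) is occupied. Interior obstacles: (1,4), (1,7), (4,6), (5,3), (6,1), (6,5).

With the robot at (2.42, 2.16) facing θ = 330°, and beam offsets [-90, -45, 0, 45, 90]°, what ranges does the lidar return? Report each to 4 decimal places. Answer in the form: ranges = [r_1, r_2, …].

beam 1: φ=-90°, α=240°
  cosα=-0.5000 sinα=-0.8660 | (2,2) | tMaxX 0.8400 tMaxY 0.1848 | tΔX 2.0000 tΔY 1.1547
    t=0.1848 [y] (2,1)
    t=0.8400 [x] (1,1)
    t=1.3395 [y] (1,0) — stop
  → r_1 = 1.3395
beam 2: φ=-45°, α=285°
  cosα=0.2588 sinα=-0.9659 | (2,2) | tMaxX 2.2409 tMaxY 0.1656 | tΔX 3.8637 tΔY 1.0353
    t=0.1656 [y] (2,1)
    t=1.2009 [y] (2,0) — stop
  → r_2 = 1.2009
beam 3: φ=0°, α=330°
  cosα=0.8660 sinα=-0.5000 | (2,2) | tMaxX 0.6697 tMaxY 0.3200 | tΔX 1.1547 tΔY 2.0000
    t=0.3200 [y] (2,1)
    t=0.6697 [x] (3,1)
    t=1.8244 [x] (4,1)
    t=2.3200 [y] (4,0) — stop
  → r_3 = 2.3200
beam 4: φ=45°, α=15°
  cosα=0.9659 sinα=0.2588 | (2,2) | tMaxX 0.6005 tMaxY 3.2455 | tΔX 1.0353 tΔY 3.8637
    t=0.6005 [x] (3,2)
    t=1.6357 [x] (4,2)
    t=2.6710 [x] (5,2)
    t=3.2455 [y] (5,3) — stop
  → r_4 = 3.2455
beam 5: φ=90°, α=60°
  cosα=0.5000 sinα=0.8660 | (2,2) | tMaxX 1.1600 tMaxY 0.9699 | tΔX 2.0000 tΔY 1.1547
    t=0.9699 [y] (2,3)
    t=1.1600 [x] (3,3)
    t=2.1246 [y] (3,4)
    t=3.1600 [x] (4,4)
    t=3.2793 [y] (4,5)
    t=4.4341 [y] (4,6) — stop
  → r_5 = 4.4341

ranges = [1.3395, 1.2009, 2.3200, 3.2455, 4.4341]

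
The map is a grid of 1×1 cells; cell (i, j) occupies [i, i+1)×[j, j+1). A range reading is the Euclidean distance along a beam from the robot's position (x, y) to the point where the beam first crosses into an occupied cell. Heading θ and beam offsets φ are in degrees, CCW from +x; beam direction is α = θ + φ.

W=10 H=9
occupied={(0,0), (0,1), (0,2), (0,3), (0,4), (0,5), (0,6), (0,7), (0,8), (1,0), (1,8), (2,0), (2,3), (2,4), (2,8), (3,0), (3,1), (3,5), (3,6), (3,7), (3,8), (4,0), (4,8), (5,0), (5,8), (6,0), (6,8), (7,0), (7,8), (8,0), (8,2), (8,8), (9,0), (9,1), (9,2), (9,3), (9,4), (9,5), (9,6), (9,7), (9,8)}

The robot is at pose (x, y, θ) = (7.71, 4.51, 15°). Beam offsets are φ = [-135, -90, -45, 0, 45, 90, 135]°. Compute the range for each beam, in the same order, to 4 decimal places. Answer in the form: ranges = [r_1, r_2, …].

beam 1: φ=-135°, α=240°
  cosα=-0.5000 sinα=-0.8660 | (7,4) | tMaxX 1.4200 tMaxY 0.5889 | tΔX 2.0000 tΔY 1.1547
    t=0.5889 [y] (7,3)
    t=1.4200 [x] (6,3)
    t=1.7436 [y] (6,2)
    t=2.8983 [y] (6,1)
    t=3.4200 [x] (5,1)
    t=4.0530 [y] (5,0) — stop
  → r_1 = 4.0530
beam 2: φ=-90°, α=285°
  cosα=0.2588 sinα=-0.9659 | (7,4) | tMaxX 1.1205 tMaxY 0.5280 | tΔX 3.8637 tΔY 1.0353
    t=0.5280 [y] (7,3)
    t=1.1205 [x] (8,3)
    t=1.5633 [y] (8,2) — stop
  → r_2 = 1.5633
beam 3: φ=-45°, α=330°
  cosα=0.8660 sinα=-0.5000 | (7,4) | tMaxX 0.3349 tMaxY 1.0200 | tΔX 1.1547 tΔY 2.0000
    t=0.3349 [x] (8,4)
    t=1.0200 [y] (8,3)
    t=1.4896 [x] (9,3) — stop
  → r_3 = 1.4896
beam 4: φ=0°, α=15°
  cosα=0.9659 sinα=0.2588 | (7,4) | tMaxX 0.3002 tMaxY 1.8932 | tΔX 1.0353 tΔY 3.8637
    t=0.3002 [x] (8,4)
    t=1.3355 [x] (9,4) — stop
  → r_4 = 1.3355
beam 5: φ=45°, α=60°
  cosα=0.5000 sinα=0.8660 | (7,4) | tMaxX 0.5800 tMaxY 0.5658 | tΔX 2.0000 tΔY 1.1547
    t=0.5658 [y] (7,5)
    t=0.5800 [x] (8,5)
    t=1.7205 [y] (8,6)
    t=2.5800 [x] (9,6) — stop
  → r_5 = 2.5800
beam 6: φ=90°, α=105°
  cosα=-0.2588 sinα=0.9659 | (7,4) | tMaxX 2.7432 tMaxY 0.5073 | tΔX 3.8637 tΔY 1.0353
    t=0.5073 [y] (7,5)
    t=1.5426 [y] (7,6)
    t=2.5778 [y] (7,7)
    t=2.7432 [x] (6,7)
    t=3.6131 [y] (6,8) — stop
  → r_6 = 3.6131
beam 7: φ=135°, α=150°
  cosα=-0.8660 sinα=0.5000 | (7,4) | tMaxX 0.8198 tMaxY 0.9800 | tΔX 1.1547 tΔY 2.0000
    t=0.8198 [x] (6,4)
    t=0.9800 [y] (6,5)
    t=1.9745 [x] (5,5)
    t=2.9800 [y] (5,6)
    t=3.1292 [x] (4,6)
    t=4.2839 [x] (3,6) — stop
  → r_7 = 4.2839

ranges = [4.0530, 1.5633, 1.4896, 1.3355, 2.5800, 3.6131, 4.2839]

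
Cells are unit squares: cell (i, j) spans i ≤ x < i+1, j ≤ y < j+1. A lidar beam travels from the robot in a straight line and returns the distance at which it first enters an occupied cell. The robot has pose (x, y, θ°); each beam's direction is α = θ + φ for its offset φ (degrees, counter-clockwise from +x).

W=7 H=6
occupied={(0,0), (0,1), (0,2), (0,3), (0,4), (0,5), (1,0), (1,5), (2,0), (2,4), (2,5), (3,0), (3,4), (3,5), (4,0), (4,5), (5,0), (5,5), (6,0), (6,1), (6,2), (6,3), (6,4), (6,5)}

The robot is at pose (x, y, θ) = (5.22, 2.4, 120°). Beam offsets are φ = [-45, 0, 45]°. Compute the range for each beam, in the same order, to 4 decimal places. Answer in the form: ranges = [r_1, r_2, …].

ranges = [2.6917, 2.4400, 4.3689]

beam 1: φ=-45°, α=75°
  d=(0.2588,0.9659)  start (5,2)  tX=3.0137 tY=0.6212  stride 1/|dx|=3.8637 1/|dy|=1.0353
    cross y-line → (5,3), t=0.6212
    cross y-line → (5,4), t=1.6564
    cross y-line → (5,5), t=2.6917 (wall)
  → r_1 = 2.6917
beam 2: φ=0°, α=120°
  d=(-0.5000,0.8660)  start (5,2)  tX=0.4400 tY=0.6928  stride 1/|dx|=2.0000 1/|dy|=1.1547
    cross x-line → (4,2), t=0.4400
    cross y-line → (4,3), t=0.6928
    cross y-line → (4,4), t=1.8475
    cross x-line → (3,4), t=2.4400 (wall)
  → r_2 = 2.4400
beam 3: φ=45°, α=165°
  d=(-0.9659,0.2588)  start (5,2)  tX=0.2278 tY=2.3182  stride 1/|dx|=1.0353 1/|dy|=3.8637
    cross x-line → (4,2), t=0.2278
    cross x-line → (3,2), t=1.2630
    cross x-line → (2,2), t=2.2983
    cross y-line → (2,3), t=2.3182
    cross x-line → (1,3), t=3.3336
    cross x-line → (0,3), t=4.3689 (wall)
  → r_3 = 4.3689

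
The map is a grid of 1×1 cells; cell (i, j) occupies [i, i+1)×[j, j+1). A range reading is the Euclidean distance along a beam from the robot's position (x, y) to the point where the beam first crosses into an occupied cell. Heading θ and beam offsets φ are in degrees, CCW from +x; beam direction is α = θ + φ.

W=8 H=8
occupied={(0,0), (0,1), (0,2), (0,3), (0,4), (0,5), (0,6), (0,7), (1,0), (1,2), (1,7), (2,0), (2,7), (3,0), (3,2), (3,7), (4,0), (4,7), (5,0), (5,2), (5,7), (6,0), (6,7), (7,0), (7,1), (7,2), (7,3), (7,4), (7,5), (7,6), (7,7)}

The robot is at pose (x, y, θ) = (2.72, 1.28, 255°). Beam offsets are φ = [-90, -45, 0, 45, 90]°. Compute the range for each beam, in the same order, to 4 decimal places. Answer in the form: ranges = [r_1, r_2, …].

beam 1: φ=-90°, α=165°
  dir = (cos 165°, sin 165°) = (-0.9659, 0.2588); from cell (2,1)
  next x-line at t=0.7454, next y-line at t=2.7819; Δt_x=1.0353, Δt_y=3.8637
    x: enter (1,1) at t=0.7454
    x: enter (0,1) at t=1.7807 ← occupied
  → r_1 = 1.7807
beam 2: φ=-45°, α=210°
  dir = (cos 210°, sin 210°) = (-0.8660, -0.5000); from cell (2,1)
  next x-line at t=0.8314, next y-line at t=0.5600; Δt_x=1.1547, Δt_y=2.0000
    y: enter (2,0) at t=0.5600 ← occupied
  → r_2 = 0.5600
beam 3: φ=0°, α=255°
  dir = (cos 255°, sin 255°) = (-0.2588, -0.9659); from cell (2,1)
  next x-line at t=2.7819, next y-line at t=0.2899; Δt_x=3.8637, Δt_y=1.0353
    y: enter (2,0) at t=0.2899 ← occupied
  → r_3 = 0.2899
beam 4: φ=45°, α=300°
  dir = (cos 300°, sin 300°) = (0.5000, -0.8660); from cell (2,1)
  next x-line at t=0.5600, next y-line at t=0.3233; Δt_x=2.0000, Δt_y=1.1547
    y: enter (2,0) at t=0.3233 ← occupied
  → r_4 = 0.3233
beam 5: φ=90°, α=345°
  dir = (cos 345°, sin 345°) = (0.9659, -0.2588); from cell (2,1)
  next x-line at t=0.2899, next y-line at t=1.0818; Δt_x=1.0353, Δt_y=3.8637
    x: enter (3,1) at t=0.2899
    y: enter (3,0) at t=1.0818 ← occupied
  → r_5 = 1.0818

ranges = [1.7807, 0.5600, 0.2899, 0.3233, 1.0818]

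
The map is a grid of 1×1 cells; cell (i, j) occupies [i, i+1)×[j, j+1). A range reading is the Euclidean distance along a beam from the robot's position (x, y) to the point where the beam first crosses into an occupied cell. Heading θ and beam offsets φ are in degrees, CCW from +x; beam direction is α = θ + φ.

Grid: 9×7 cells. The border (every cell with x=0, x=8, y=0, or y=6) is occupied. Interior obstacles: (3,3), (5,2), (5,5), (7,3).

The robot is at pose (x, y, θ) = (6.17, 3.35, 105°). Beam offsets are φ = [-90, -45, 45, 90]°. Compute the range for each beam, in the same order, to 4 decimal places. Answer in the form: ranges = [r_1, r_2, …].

beam 1: φ=-90°, α=15°
  dir = (cos 15°, sin 15°) = (0.9659, 0.2588); from cell (6,3)
  next x-line at t=0.8593, next y-line at t=2.5114; Δt_x=1.0353, Δt_y=3.8637
    x: enter (7,3) at t=0.8593 ← occupied
  → r_1 = 0.8593
beam 2: φ=-45°, α=60°
  dir = (cos 60°, sin 60°) = (0.5000, 0.8660); from cell (6,3)
  next x-line at t=1.6600, next y-line at t=0.7506; Δt_x=2.0000, Δt_y=1.1547
    y: enter (6,4) at t=0.7506
    x: enter (7,4) at t=1.6600
    y: enter (7,5) at t=1.9053
    y: enter (7,6) at t=3.0600 ← occupied
  → r_2 = 3.0600
beam 3: φ=45°, α=150°
  dir = (cos 150°, sin 150°) = (-0.8660, 0.5000); from cell (6,3)
  next x-line at t=0.1963, next y-line at t=1.3000; Δt_x=1.1547, Δt_y=2.0000
    x: enter (5,3) at t=0.1963
    y: enter (5,4) at t=1.3000
    x: enter (4,4) at t=1.3510
    x: enter (3,4) at t=2.5057
    y: enter (3,5) at t=3.3000
    x: enter (2,5) at t=3.6604
    x: enter (1,5) at t=4.8151
    y: enter (1,6) at t=5.3000 ← occupied
  → r_3 = 5.3000
beam 4: φ=90°, α=195°
  dir = (cos 195°, sin 195°) = (-0.9659, -0.2588); from cell (6,3)
  next x-line at t=0.1760, next y-line at t=1.3523; Δt_x=1.0353, Δt_y=3.8637
    x: enter (5,3) at t=0.1760
    x: enter (4,3) at t=1.2113
    y: enter (4,2) at t=1.3523
    x: enter (3,2) at t=2.2465
    x: enter (2,2) at t=3.2818
    x: enter (1,2) at t=4.3171
    y: enter (1,1) at t=5.2160
    x: enter (0,1) at t=5.3524 ← occupied
  → r_4 = 5.3524

ranges = [0.8593, 3.0600, 5.3000, 5.3524]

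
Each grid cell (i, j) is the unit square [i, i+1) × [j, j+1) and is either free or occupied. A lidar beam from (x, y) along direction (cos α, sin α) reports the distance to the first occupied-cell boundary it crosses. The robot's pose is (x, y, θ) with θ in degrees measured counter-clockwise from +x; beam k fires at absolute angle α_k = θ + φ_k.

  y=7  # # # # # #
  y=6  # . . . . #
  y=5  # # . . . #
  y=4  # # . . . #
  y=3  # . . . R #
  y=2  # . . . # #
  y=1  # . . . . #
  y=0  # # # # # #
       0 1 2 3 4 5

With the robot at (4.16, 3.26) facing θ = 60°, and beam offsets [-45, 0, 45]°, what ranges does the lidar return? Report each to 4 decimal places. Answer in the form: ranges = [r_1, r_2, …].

ranges = [0.8696, 1.6800, 3.8719]

beam 1: φ=-45°, α=15°
  cosα=0.9659 sinα=0.2588 | (4,3) | tMaxX 0.8696 tMaxY 2.8591 | tΔX 1.0353 tΔY 3.8637
    t=0.8696 [x] (5,3) — stop
  → r_1 = 0.8696
beam 2: φ=0°, α=60°
  cosα=0.5000 sinα=0.8660 | (4,3) | tMaxX 1.6800 tMaxY 0.8545 | tΔX 2.0000 tΔY 1.1547
    t=0.8545 [y] (4,4)
    t=1.6800 [x] (5,4) — stop
  → r_2 = 1.6800
beam 3: φ=45°, α=105°
  cosα=-0.2588 sinα=0.9659 | (4,3) | tMaxX 0.6182 tMaxY 0.7661 | tΔX 3.8637 tΔY 1.0353
    t=0.6182 [x] (3,3)
    t=0.7661 [y] (3,4)
    t=1.8014 [y] (3,5)
    t=2.8367 [y] (3,6)
    t=3.8719 [y] (3,7) — stop
  → r_3 = 3.8719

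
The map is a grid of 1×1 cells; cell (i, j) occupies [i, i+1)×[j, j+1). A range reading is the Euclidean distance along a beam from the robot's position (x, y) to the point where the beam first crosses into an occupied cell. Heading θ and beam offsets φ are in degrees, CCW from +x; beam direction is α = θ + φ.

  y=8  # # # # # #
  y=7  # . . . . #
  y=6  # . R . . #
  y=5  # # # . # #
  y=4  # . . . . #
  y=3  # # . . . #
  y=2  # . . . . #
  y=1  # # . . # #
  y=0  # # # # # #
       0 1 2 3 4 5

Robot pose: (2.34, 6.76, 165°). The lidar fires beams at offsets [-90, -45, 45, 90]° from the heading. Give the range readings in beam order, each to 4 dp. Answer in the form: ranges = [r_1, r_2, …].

beam 1: φ=-90°, α=75°
  direction (0.2588, 0.9659); cell (2,6); t to first gridline: x 2.5500, y 0.2485 (then +3.8637 / +1.0353)
    (2,7) via y @ 0.2485
    (2,8) via y @ 1.2837  # hit
  → r_1 = 1.2837
beam 2: φ=-45°, α=120°
  direction (-0.5000, 0.8660); cell (2,6); t to first gridline: x 0.6800, y 0.2771 (then +2.0000 / +1.1547)
    (2,7) via y @ 0.2771
    (1,7) via x @ 0.6800
    (1,8) via y @ 1.4318  # hit
  → r_2 = 1.4318
beam 3: φ=45°, α=210°
  direction (-0.8660, -0.5000); cell (2,6); t to first gridline: x 0.3926, y 1.5200 (then +1.1547 / +2.0000)
    (1,6) via x @ 0.3926
    (1,5) via y @ 1.5200  # hit
  → r_3 = 1.5200
beam 4: φ=90°, α=255°
  direction (-0.2588, -0.9659); cell (2,6); t to first gridline: x 1.3137, y 0.7868 (then +3.8637 / +1.0353)
    (2,5) via y @ 0.7868  # hit
  → r_4 = 0.7868

ranges = [1.2837, 1.4318, 1.5200, 0.7868]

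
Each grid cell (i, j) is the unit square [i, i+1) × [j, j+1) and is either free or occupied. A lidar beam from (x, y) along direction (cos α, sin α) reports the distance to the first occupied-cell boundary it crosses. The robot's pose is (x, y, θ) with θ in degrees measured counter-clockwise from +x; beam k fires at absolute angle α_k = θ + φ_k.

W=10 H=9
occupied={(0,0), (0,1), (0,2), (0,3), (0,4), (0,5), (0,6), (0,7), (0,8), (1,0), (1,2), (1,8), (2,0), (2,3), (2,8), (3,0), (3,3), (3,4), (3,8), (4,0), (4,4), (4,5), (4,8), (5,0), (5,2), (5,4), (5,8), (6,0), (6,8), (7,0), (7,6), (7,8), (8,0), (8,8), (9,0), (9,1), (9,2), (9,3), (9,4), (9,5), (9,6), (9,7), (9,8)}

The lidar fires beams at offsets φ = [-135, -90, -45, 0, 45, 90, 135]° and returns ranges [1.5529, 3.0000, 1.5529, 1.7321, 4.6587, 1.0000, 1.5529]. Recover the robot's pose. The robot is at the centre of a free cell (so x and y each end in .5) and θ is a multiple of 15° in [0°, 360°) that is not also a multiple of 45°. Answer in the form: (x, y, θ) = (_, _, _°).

(x, y, θ) = (5.5, 6.5, 120°)

Candidates: 47 free-cell centres × 16 headings = 752 poses. Raycast each; keep the one whose scan matches to 4 dp.
  (4.5, 7.5, 210°): beam 1 = 0.5176 ≠ 1.5529 ✗
  (5.5, 3.5, 30°): beam 1 = 0.5176 ≠ 1.5529 ✗
  (6.5, 7.5, 195°): beam 1 = 0.5774 ≠ 1.5529 ✗
  (2.5, 2.5, 195°): beam 1 = 0.5774 ≠ 1.5529 ✗
  …
  (5.5, 6.5, 120°): r_1=1.5529, r_2=3.0000, r_3=1.5529, r_4=1.7321, r_5=4.6587, r_6=1.0000, r_7=1.5529 — all match ✓
No second candidate reproduces the full scan.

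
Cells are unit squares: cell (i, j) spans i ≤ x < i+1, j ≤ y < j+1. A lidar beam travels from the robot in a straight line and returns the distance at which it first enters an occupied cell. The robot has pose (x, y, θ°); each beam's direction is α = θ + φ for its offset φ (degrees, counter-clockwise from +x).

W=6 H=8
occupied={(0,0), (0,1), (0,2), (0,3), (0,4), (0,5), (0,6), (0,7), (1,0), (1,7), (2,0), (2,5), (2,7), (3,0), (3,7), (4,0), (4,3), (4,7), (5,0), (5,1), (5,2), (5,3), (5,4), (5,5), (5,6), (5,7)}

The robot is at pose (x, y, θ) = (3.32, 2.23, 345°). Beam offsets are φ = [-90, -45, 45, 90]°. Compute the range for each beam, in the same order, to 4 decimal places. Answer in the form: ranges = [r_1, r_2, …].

beam 1: φ=-90°, α=255°
  cosα=-0.2588 sinα=-0.9659 | (3,2) | tMaxX 1.2364 tMaxY 0.2381 | tΔX 3.8637 tΔY 1.0353
    t=0.2381 [y] (3,1)
    t=1.2364 [x] (2,1)
    t=1.2734 [y] (2,0) — stop
  → r_1 = 1.2734
beam 2: φ=-45°, α=300°
  cosα=0.5000 sinα=-0.8660 | (3,2) | tMaxX 1.3600 tMaxY 0.2656 | tΔX 2.0000 tΔY 1.1547
    t=0.2656 [y] (3,1)
    t=1.3600 [x] (4,1)
    t=1.4203 [y] (4,0) — stop
  → r_2 = 1.4203
beam 3: φ=45°, α=30°
  cosα=0.8660 sinα=0.5000 | (3,2) | tMaxX 0.7852 tMaxY 1.5400 | tΔX 1.1547 tΔY 2.0000
    t=0.7852 [x] (4,2)
    t=1.5400 [y] (4,3) — stop
  → r_3 = 1.5400
beam 4: φ=90°, α=75°
  cosα=0.2588 sinα=0.9659 | (3,2) | tMaxX 2.6273 tMaxY 0.7972 | tΔX 3.8637 tΔY 1.0353
    t=0.7972 [y] (3,3)
    t=1.8324 [y] (3,4)
    t=2.6273 [x] (4,4)
    t=2.8677 [y] (4,5)
    t=3.9030 [y] (4,6)
    t=4.9383 [y] (4,7) — stop
  → r_4 = 4.9383

ranges = [1.2734, 1.4203, 1.5400, 4.9383]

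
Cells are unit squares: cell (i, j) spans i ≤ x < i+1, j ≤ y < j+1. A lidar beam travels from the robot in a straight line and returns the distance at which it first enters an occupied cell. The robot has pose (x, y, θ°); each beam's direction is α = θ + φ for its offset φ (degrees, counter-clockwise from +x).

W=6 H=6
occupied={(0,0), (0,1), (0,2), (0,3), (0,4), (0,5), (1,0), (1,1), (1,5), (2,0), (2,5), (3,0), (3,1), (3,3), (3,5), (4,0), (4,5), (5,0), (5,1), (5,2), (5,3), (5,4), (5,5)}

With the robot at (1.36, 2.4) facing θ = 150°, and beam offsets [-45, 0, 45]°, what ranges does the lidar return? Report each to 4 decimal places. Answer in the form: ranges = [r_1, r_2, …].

beam 1: φ=-45°, α=105°
  dir = (cos 105°, sin 105°) = (-0.2588, 0.9659); from cell (1,2)
  next x-line at t=1.3909, next y-line at t=0.6212; Δt_x=3.8637, Δt_y=1.0353
    y: enter (1,3) at t=0.6212
    x: enter (0,3) at t=1.3909 ← occupied
  → r_1 = 1.3909
beam 2: φ=0°, α=150°
  dir = (cos 150°, sin 150°) = (-0.8660, 0.5000); from cell (1,2)
  next x-line at t=0.4157, next y-line at t=1.2000; Δt_x=1.1547, Δt_y=2.0000
    x: enter (0,2) at t=0.4157 ← occupied
  → r_2 = 0.4157
beam 3: φ=45°, α=195°
  dir = (cos 195°, sin 195°) = (-0.9659, -0.2588); from cell (1,2)
  next x-line at t=0.3727, next y-line at t=1.5455; Δt_x=1.0353, Δt_y=3.8637
    x: enter (0,2) at t=0.3727 ← occupied
  → r_3 = 0.3727

ranges = [1.3909, 0.4157, 0.3727]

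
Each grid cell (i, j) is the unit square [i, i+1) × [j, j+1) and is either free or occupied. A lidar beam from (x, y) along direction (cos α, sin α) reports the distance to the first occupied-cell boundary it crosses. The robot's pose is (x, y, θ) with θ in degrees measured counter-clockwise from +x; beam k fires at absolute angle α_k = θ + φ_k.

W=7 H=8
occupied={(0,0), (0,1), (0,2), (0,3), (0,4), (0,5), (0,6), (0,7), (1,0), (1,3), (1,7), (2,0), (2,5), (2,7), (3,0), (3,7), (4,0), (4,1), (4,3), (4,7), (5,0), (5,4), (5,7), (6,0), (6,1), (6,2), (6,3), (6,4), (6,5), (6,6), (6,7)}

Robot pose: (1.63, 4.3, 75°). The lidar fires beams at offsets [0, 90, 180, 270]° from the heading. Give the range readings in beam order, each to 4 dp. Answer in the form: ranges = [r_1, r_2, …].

beam 1: φ=0°, α=75°
  cosα=0.2588 sinα=0.9659 | (1,4) | tMaxX 1.4296 tMaxY 0.7247 | tΔX 3.8637 tΔY 1.0353
    t=0.7247 [y] (1,5)
    t=1.4296 [x] (2,5) — stop
  → r_1 = 1.4296
beam 2: φ=90°, α=165°
  cosα=-0.9659 sinα=0.2588 | (1,4) | tMaxX 0.6522 tMaxY 2.7046 | tΔX 1.0353 tΔY 3.8637
    t=0.6522 [x] (0,4) — stop
  → r_2 = 0.6522
beam 3: φ=180°, α=255°
  cosα=-0.2588 sinα=-0.9659 | (1,4) | tMaxX 2.4341 tMaxY 0.3106 | tΔX 3.8637 tΔY 1.0353
    t=0.3106 [y] (1,3) — stop
  → r_3 = 0.3106
beam 4: φ=270°, α=345°
  cosα=0.9659 sinα=-0.2588 | (1,4) | tMaxX 0.3831 tMaxY 1.1591 | tΔX 1.0353 tΔY 3.8637
    t=0.3831 [x] (2,4)
    t=1.1591 [y] (2,3)
    t=1.4183 [x] (3,3)
    t=2.4536 [x] (4,3) — stop
  → r_4 = 2.4536

ranges = [1.4296, 0.6522, 0.3106, 2.4536]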